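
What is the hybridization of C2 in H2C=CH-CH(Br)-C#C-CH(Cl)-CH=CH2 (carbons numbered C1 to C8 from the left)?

sp^2

C2: 3 σ bonds, plus one π bond — 3 electron domains, sp2.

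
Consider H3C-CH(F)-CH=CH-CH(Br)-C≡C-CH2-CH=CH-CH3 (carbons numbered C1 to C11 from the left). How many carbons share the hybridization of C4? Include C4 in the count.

C4 is sp2 (one π bond).
C1: sp3
C2: sp3
C3: sp2 ✓
C4: sp2 ✓
C5: sp3
C6: sp
C7: sp
C8: sp3
C9: sp2 ✓
C10: sp2 ✓
C11: sp3
4 carbons are sp2.

4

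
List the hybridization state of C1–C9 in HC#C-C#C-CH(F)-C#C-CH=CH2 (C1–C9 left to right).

C1 sp, C2 sp, C3 sp, C4 sp, C5 sp3, C6 sp, C7 sp, C8 sp2, C9 sp2

C1 carries 2 σ bonds, plus two π bonds, giving a steric number of 2, so it is sp.
C2: 2 σ bonds, plus two π bonds; 2 regions of electron density → sp.
C3: 2 σ bonds, plus two π bonds — 2 electron domains, sp.
C4: 2 σ bonds, plus two π bonds — 2 electron domains, sp.
C5 — 4 σ bonds. Steric number 4, so sp3.
C6 carries 2 σ bonds, plus two π bonds, giving a steric number of 2, so it is sp.
C7: 2 σ bonds, plus two π bonds — 2 electron domains, sp.
C8 — 3 σ bonds, plus one π bond. Steric number 3, so sp2.
C9: 3 σ bonds, plus one π bond; 3 regions of electron density → sp2.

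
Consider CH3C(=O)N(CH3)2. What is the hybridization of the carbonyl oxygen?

The carbonyl oxygen — 1 σ bond and 2 lone pairs, plus one π bond. Steric number 3, so sp2.

sp²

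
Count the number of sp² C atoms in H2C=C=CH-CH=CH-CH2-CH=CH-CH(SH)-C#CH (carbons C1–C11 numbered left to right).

C1: sp2 ✓
C2: sp
C3: sp2 ✓
C4: sp2 ✓
C5: sp2 ✓
C6: sp3
C7: sp2 ✓
C8: sp2 ✓
C9: sp3
C10: sp
C11: sp
C1, C3, C4, C5, C7, C8 → 6 sp2 carbons.

6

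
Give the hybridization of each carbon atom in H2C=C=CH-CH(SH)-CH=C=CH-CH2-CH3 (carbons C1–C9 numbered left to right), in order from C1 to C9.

C1 sp2, C2 sp, C3 sp2, C4 sp3, C5 sp2, C6 sp, C7 sp2, C8 sp3, C9 sp3

C1: 3 σ bonds, plus one π bond — 3 electron domains, sp2.
C2 is sp: 2 σ bonds, plus two π bonds, 2 electron-density regions.
C3: 3 σ bonds, plus one π bond; 3 regions of electron density → sp2.
C4: 4 σ bonds — 4 electron domains, sp3.
C5 has 3 σ bonds, plus one π bond: steric number 3 → sp2.
C6 carries 2 σ bonds, plus two π bonds, giving a steric number of 2, so it is sp.
C7: 3 σ bonds, plus one π bond; 3 regions of electron density → sp2.
C8 carries 4 σ bonds, giving a steric number of 4, so it is sp3.
C9 is sp3: 4 σ bonds, 4 electron-density regions.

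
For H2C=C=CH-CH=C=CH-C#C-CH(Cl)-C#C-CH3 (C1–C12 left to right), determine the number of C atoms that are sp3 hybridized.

C1: sp2
C2: sp
C3: sp2
C4: sp2
C5: sp
C6: sp2
C7: sp
C8: sp
C9: sp3 ✓
C10: sp
C11: sp
C12: sp3 ✓
C9, C12 → 2 sp3 carbons.

2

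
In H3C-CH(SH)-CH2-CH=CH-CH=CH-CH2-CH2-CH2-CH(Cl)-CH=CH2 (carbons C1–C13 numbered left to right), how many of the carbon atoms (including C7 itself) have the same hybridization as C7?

C7 is sp2 (one π bond).
C1: sp3
C2: sp3
C3: sp3
C4: sp2 ✓
C5: sp2 ✓
C6: sp2 ✓
C7: sp2 ✓
C8: sp3
C9: sp3
C10: sp3
C11: sp3
C12: sp2 ✓
C13: sp2 ✓
6 carbons are sp2.

6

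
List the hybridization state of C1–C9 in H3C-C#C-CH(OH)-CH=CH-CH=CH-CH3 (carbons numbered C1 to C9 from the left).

C1 sp3, C2 sp, C3 sp, C4 sp3, C5 sp2, C6 sp2, C7 sp2, C8 sp2, C9 sp3

C1: 4 σ bonds — 4 electron domains, sp3.
C2 — 2 σ bonds, plus two π bonds. Steric number 2, so sp.
C3: 2 σ bonds, plus two π bonds; 2 regions of electron density → sp.
C4 has 4 σ bonds: steric number 4 → sp3.
C5 — 3 σ bonds, plus one π bond. Steric number 3, so sp2.
C6 has 3 σ bonds, plus one π bond: steric number 3 → sp2.
C7: 3 σ bonds, plus one π bond; 3 regions of electron density → sp2.
C8 has 3 σ bonds, plus one π bond: steric number 3 → sp2.
C9 carries 4 σ bonds, giving a steric number of 4, so it is sp3.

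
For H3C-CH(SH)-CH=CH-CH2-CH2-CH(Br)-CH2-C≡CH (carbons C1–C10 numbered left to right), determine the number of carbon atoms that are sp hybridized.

2

C1: sp3
C2: sp3
C3: sp2
C4: sp2
C5: sp3
C6: sp3
C7: sp3
C8: sp3
C9: sp ✓
C10: sp ✓
C9, C10 → 2 sp carbons.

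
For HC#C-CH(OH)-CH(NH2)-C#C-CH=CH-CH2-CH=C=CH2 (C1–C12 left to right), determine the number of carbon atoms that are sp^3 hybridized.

3

C1: sp
C2: sp
C3: sp3 ✓
C4: sp3 ✓
C5: sp
C6: sp
C7: sp2
C8: sp2
C9: sp3 ✓
C10: sp2
C11: sp
C12: sp2
C3, C4, C9 → 3 sp3 carbons.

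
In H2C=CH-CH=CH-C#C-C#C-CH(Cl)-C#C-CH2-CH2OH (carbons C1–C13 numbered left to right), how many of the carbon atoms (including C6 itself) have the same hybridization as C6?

C6 is sp (two π bonds).
C1: sp2
C2: sp2
C3: sp2
C4: sp2
C5: sp ✓
C6: sp ✓
C7: sp ✓
C8: sp ✓
C9: sp3
C10: sp ✓
C11: sp ✓
C12: sp3
C13: sp3
6 carbons are sp.

6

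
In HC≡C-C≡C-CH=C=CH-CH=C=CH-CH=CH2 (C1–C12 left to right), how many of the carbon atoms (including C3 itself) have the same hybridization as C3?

C3 is sp (two π bonds).
C1: sp ✓
C2: sp ✓
C3: sp ✓
C4: sp ✓
C5: sp2
C6: sp ✓
C7: sp2
C8: sp2
C9: sp ✓
C10: sp2
C11: sp2
C12: sp2
6 carbons are sp.

6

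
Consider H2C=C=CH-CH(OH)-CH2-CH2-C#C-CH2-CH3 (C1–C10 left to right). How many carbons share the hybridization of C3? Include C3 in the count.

C3 is sp2 (one π bond).
C1: sp2 ✓
C2: sp
C3: sp2 ✓
C4: sp3
C5: sp3
C6: sp3
C7: sp
C8: sp
C9: sp3
C10: sp3
2 carbons are sp2.

2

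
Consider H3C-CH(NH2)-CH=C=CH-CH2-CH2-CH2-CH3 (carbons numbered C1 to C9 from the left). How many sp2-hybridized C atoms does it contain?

C1: sp3
C2: sp3
C3: sp2 ✓
C4: sp
C5: sp2 ✓
C6: sp3
C7: sp3
C8: sp3
C9: sp3
C3, C5 → 2 sp2 carbons.

2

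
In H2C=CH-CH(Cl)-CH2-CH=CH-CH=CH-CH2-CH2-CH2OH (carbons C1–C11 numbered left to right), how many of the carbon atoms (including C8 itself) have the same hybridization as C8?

6

C8 is sp2 (one π bond).
C1: sp2 ✓
C2: sp2 ✓
C3: sp3
C4: sp3
C5: sp2 ✓
C6: sp2 ✓
C7: sp2 ✓
C8: sp2 ✓
C9: sp3
C10: sp3
C11: sp3
6 carbons are sp2.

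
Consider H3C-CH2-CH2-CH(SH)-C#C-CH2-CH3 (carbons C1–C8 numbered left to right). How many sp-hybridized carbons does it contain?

C1: sp3
C2: sp3
C3: sp3
C4: sp3
C5: sp ✓
C6: sp ✓
C7: sp3
C8: sp3
C5, C6 → 2 sp carbons.

2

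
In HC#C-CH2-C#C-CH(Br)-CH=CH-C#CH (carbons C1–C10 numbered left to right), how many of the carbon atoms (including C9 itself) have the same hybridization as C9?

6

C9 is sp (two π bonds).
C1: sp ✓
C2: sp ✓
C3: sp3
C4: sp ✓
C5: sp ✓
C6: sp3
C7: sp2
C8: sp2
C9: sp ✓
C10: sp ✓
6 carbons are sp.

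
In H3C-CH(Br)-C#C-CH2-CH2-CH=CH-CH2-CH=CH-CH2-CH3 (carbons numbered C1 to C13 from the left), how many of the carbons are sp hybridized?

C1: sp3
C2: sp3
C3: sp ✓
C4: sp ✓
C5: sp3
C6: sp3
C7: sp2
C8: sp2
C9: sp3
C10: sp2
C11: sp2
C12: sp3
C13: sp3
C3, C4 → 2 sp carbons.

2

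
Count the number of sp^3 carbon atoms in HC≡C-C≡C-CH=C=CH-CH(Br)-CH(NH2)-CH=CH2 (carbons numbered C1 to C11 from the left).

2

C1: sp
C2: sp
C3: sp
C4: sp
C5: sp2
C6: sp
C7: sp2
C8: sp3 ✓
C9: sp3 ✓
C10: sp2
C11: sp2
C8, C9 → 2 sp3 carbons.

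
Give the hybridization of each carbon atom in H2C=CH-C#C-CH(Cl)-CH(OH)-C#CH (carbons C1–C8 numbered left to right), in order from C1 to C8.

C1: 3 σ bonds, plus one π bond; 3 regions of electron density → sp2.
C2 (3 σ bonds, plus one π bond) has steric number 3: sp2.
C3 has 2 σ bonds, plus two π bonds: steric number 2 → sp.
C4 (2 σ bonds, plus two π bonds) has steric number 2: sp.
C5 carries 4 σ bonds, giving a steric number of 4, so it is sp3.
C6 is sp3: 4 σ bonds, 4 electron-density regions.
C7 carries 2 σ bonds, plus two π bonds, giving a steric number of 2, so it is sp.
C8 has 2 σ bonds, plus two π bonds: steric number 2 → sp.

C1 sp2, C2 sp2, C3 sp, C4 sp, C5 sp3, C6 sp3, C7 sp, C8 sp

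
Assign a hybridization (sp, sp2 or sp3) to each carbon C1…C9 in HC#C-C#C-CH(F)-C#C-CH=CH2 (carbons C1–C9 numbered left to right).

C1 sp, C2 sp, C3 sp, C4 sp, C5 sp3, C6 sp, C7 sp, C8 sp2, C9 sp2

C1 carries 2 σ bonds, plus two π bonds, giving a steric number of 2, so it is sp.
C2 is sp: 2 σ bonds, plus two π bonds, 2 electron-density regions.
C3 carries 2 σ bonds, plus two π bonds, giving a steric number of 2, so it is sp.
C4: 2 σ bonds, plus two π bonds — 2 electron domains, sp.
C5 — 4 σ bonds. Steric number 4, so sp3.
C6 has 2 σ bonds, plus two π bonds: steric number 2 → sp.
C7: 2 σ bonds, plus two π bonds — 2 electron domains, sp.
C8 carries 3 σ bonds, plus one π bond, giving a steric number of 3, so it is sp2.
C9 (3 σ bonds, plus one π bond) has steric number 3: sp2.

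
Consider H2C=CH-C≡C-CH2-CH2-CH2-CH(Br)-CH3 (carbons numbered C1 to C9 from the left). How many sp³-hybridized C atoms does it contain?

5

C1: sp2
C2: sp2
C3: sp
C4: sp
C5: sp3 ✓
C6: sp3 ✓
C7: sp3 ✓
C8: sp3 ✓
C9: sp3 ✓
C5, C6, C7, C8, C9 → 5 sp3 carbons.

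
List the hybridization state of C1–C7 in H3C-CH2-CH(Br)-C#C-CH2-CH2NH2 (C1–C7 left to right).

C1: 4 σ bonds; 4 regions of electron density → sp3.
C2 (4 σ bonds) has steric number 4: sp3.
C3: 4 σ bonds — 4 electron domains, sp3.
C4 — 2 σ bonds, plus two π bonds. Steric number 2, so sp.
C5 — 2 σ bonds, plus two π bonds. Steric number 2, so sp.
C6 is sp3: 4 σ bonds, 4 electron-density regions.
C7 has 4 σ bonds: steric number 4 → sp3.

C1 sp3, C2 sp3, C3 sp3, C4 sp, C5 sp, C6 sp3, C7 sp3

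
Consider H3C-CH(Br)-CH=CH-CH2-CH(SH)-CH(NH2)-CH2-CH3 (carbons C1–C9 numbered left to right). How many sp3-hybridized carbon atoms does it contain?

7

C1: sp3 ✓
C2: sp3 ✓
C3: sp2
C4: sp2
C5: sp3 ✓
C6: sp3 ✓
C7: sp3 ✓
C8: sp3 ✓
C9: sp3 ✓
C1, C2, C5, C6, C7, C8, C9 → 7 sp3 carbons.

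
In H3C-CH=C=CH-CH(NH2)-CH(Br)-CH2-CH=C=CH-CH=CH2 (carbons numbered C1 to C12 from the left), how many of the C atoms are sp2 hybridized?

C1: sp3
C2: sp2 ✓
C3: sp
C4: sp2 ✓
C5: sp3
C6: sp3
C7: sp3
C8: sp2 ✓
C9: sp
C10: sp2 ✓
C11: sp2 ✓
C12: sp2 ✓
C2, C4, C8, C10, C11, C12 → 6 sp2 carbons.

6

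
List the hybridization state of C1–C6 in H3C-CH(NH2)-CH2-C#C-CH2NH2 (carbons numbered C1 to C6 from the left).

C1 sp3, C2 sp3, C3 sp3, C4 sp, C5 sp, C6 sp3

C1: 4 σ bonds; 4 regions of electron density → sp3.
C2 has 4 σ bonds: steric number 4 → sp3.
C3: 4 σ bonds — 4 electron domains, sp3.
C4 has 2 σ bonds, plus two π bonds: steric number 2 → sp.
C5 — 2 σ bonds, plus two π bonds. Steric number 2, so sp.
C6: 4 σ bonds — 4 electron domains, sp3.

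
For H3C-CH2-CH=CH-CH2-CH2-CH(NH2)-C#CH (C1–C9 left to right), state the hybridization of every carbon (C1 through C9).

C1 has 4 σ bonds: steric number 4 → sp3.
C2 carries 4 σ bonds, giving a steric number of 4, so it is sp3.
C3 — 3 σ bonds, plus one π bond. Steric number 3, so sp2.
C4 is sp2: 3 σ bonds, plus one π bond, 3 electron-density regions.
C5 is sp3: 4 σ bonds, 4 electron-density regions.
C6 — 4 σ bonds. Steric number 4, so sp3.
C7 is sp3: 4 σ bonds, 4 electron-density regions.
C8 (2 σ bonds, plus two π bonds) has steric number 2: sp.
C9: 2 σ bonds, plus two π bonds; 2 regions of electron density → sp.

C1 sp3, C2 sp3, C3 sp2, C4 sp2, C5 sp3, C6 sp3, C7 sp3, C8 sp, C9 sp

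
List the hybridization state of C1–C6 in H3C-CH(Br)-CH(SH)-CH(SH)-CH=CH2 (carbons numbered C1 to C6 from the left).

C1 is sp3: 4 σ bonds, 4 electron-density regions.
C2 is sp3: 4 σ bonds, 4 electron-density regions.
C3: 4 σ bonds; 4 regions of electron density → sp3.
C4 carries 4 σ bonds, giving a steric number of 4, so it is sp3.
C5 carries 3 σ bonds, plus one π bond, giving a steric number of 3, so it is sp2.
C6 (3 σ bonds, plus one π bond) has steric number 3: sp2.

C1 sp3, C2 sp3, C3 sp3, C4 sp3, C5 sp2, C6 sp2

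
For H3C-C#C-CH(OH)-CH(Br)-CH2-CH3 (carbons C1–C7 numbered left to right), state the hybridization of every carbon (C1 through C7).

C1 is sp3: 4 σ bonds, 4 electron-density regions.
C2 carries 2 σ bonds, plus two π bonds, giving a steric number of 2, so it is sp.
C3: 2 σ bonds, plus two π bonds — 2 electron domains, sp.
C4 (4 σ bonds) has steric number 4: sp3.
C5 is sp3: 4 σ bonds, 4 electron-density regions.
C6 carries 4 σ bonds, giving a steric number of 4, so it is sp3.
C7: 4 σ bonds — 4 electron domains, sp3.

C1 sp3, C2 sp, C3 sp, C4 sp3, C5 sp3, C6 sp3, C7 sp3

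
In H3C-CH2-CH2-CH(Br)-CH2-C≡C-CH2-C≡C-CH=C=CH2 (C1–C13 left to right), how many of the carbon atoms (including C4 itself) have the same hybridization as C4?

C4 is sp3 (only σ bonds).
C1: sp3 ✓
C2: sp3 ✓
C3: sp3 ✓
C4: sp3 ✓
C5: sp3 ✓
C6: sp
C7: sp
C8: sp3 ✓
C9: sp
C10: sp
C11: sp2
C12: sp
C13: sp2
6 carbons are sp3.

6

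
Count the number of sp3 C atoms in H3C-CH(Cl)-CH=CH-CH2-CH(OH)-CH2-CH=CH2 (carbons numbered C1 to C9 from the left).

5

C1: sp3 ✓
C2: sp3 ✓
C3: sp2
C4: sp2
C5: sp3 ✓
C6: sp3 ✓
C7: sp3 ✓
C8: sp2
C9: sp2
C1, C2, C5, C6, C7 → 5 sp3 carbons.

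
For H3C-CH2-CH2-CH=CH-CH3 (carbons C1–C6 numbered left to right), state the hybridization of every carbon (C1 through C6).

C1 sp3, C2 sp3, C3 sp3, C4 sp2, C5 sp2, C6 sp3

C1 — 4 σ bonds. Steric number 4, so sp3.
C2 — 4 σ bonds. Steric number 4, so sp3.
C3 is sp3: 4 σ bonds, 4 electron-density regions.
C4 has 3 σ bonds, plus one π bond: steric number 3 → sp2.
C5: 3 σ bonds, plus one π bond — 3 electron domains, sp2.
C6 (4 σ bonds) has steric number 4: sp3.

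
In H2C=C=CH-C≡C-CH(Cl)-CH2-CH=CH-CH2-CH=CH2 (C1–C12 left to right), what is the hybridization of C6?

C6 (4 σ bonds) has steric number 4: sp3.

sp3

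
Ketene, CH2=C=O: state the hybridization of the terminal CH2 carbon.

sp2

The terminal CH2 carbon (3 σ bonds, plus one π bond) has steric number 3: sp2.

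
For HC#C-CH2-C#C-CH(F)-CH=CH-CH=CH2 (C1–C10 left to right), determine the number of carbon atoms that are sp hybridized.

4

C1: sp ✓
C2: sp ✓
C3: sp3
C4: sp ✓
C5: sp ✓
C6: sp3
C7: sp2
C8: sp2
C9: sp2
C10: sp2
C1, C2, C4, C5 → 4 sp carbons.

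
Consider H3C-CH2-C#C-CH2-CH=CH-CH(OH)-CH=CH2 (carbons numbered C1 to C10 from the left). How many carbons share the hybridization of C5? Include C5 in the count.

4

C5 is sp3 (only σ bonds).
C1: sp3 ✓
C2: sp3 ✓
C3: sp
C4: sp
C5: sp3 ✓
C6: sp2
C7: sp2
C8: sp3 ✓
C9: sp2
C10: sp2
4 carbons are sp3.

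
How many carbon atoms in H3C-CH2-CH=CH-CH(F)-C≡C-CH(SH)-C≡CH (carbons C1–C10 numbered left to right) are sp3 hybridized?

C1: sp3 ✓
C2: sp3 ✓
C3: sp2
C4: sp2
C5: sp3 ✓
C6: sp
C7: sp
C8: sp3 ✓
C9: sp
C10: sp
C1, C2, C5, C8 → 4 sp3 carbons.

4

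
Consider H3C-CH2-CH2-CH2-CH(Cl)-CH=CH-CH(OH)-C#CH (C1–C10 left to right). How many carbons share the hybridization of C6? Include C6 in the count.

2

C6 is sp2 (one π bond).
C1: sp3
C2: sp3
C3: sp3
C4: sp3
C5: sp3
C6: sp2 ✓
C7: sp2 ✓
C8: sp3
C9: sp
C10: sp
2 carbons are sp2.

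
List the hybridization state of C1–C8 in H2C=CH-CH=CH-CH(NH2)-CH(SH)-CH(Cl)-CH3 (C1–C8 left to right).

C1 sp2, C2 sp2, C3 sp2, C4 sp2, C5 sp3, C6 sp3, C7 sp3, C8 sp3

C1 has 3 σ bonds, plus one π bond: steric number 3 → sp2.
C2: 3 σ bonds, plus one π bond; 3 regions of electron density → sp2.
C3 carries 3 σ bonds, plus one π bond, giving a steric number of 3, so it is sp2.
C4 carries 3 σ bonds, plus one π bond, giving a steric number of 3, so it is sp2.
C5 carries 4 σ bonds, giving a steric number of 4, so it is sp3.
C6: 4 σ bonds; 4 regions of electron density → sp3.
C7 (4 σ bonds) has steric number 4: sp3.
C8: 4 σ bonds; 4 regions of electron density → sp3.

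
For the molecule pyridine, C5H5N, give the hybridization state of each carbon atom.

sp2

Each carbon atom carries 3 σ bonds, plus one π bond, giving a steric number of 3, so it is sp2.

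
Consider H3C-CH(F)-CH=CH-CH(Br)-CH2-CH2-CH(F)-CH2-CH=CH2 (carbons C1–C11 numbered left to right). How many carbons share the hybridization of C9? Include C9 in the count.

C9 is sp3 (only σ bonds).
C1: sp3 ✓
C2: sp3 ✓
C3: sp2
C4: sp2
C5: sp3 ✓
C6: sp3 ✓
C7: sp3 ✓
C8: sp3 ✓
C9: sp3 ✓
C10: sp2
C11: sp2
7 carbons are sp3.

7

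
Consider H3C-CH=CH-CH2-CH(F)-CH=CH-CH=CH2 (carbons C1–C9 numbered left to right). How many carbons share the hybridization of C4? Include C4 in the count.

3

C4 is sp3 (only σ bonds).
C1: sp3 ✓
C2: sp2
C3: sp2
C4: sp3 ✓
C5: sp3 ✓
C6: sp2
C7: sp2
C8: sp2
C9: sp2
3 carbons are sp3.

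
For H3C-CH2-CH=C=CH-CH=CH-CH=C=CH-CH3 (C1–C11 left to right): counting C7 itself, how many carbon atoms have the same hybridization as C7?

C7 is sp2 (one π bond).
C1: sp3
C2: sp3
C3: sp2 ✓
C4: sp
C5: sp2 ✓
C6: sp2 ✓
C7: sp2 ✓
C8: sp2 ✓
C9: sp
C10: sp2 ✓
C11: sp3
6 carbons are sp2.

6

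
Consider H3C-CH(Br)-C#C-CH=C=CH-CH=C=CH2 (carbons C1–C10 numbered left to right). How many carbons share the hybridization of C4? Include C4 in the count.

C4 is sp (two π bonds).
C1: sp3
C2: sp3
C3: sp ✓
C4: sp ✓
C5: sp2
C6: sp ✓
C7: sp2
C8: sp2
C9: sp ✓
C10: sp2
4 carbons are sp.

4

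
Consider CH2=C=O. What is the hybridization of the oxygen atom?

sp²

The oxygen atom: 1 σ bond and 2 lone pairs, plus one π bond; 3 regions of electron density → sp2.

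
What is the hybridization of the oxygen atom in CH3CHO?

sp2

The oxygen atom is sp2: 1 σ bond and 2 lone pairs, plus one π bond, 3 electron-density regions.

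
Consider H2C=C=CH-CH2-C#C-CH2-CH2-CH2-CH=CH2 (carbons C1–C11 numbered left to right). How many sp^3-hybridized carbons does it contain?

4

C1: sp2
C2: sp
C3: sp2
C4: sp3 ✓
C5: sp
C6: sp
C7: sp3 ✓
C8: sp3 ✓
C9: sp3 ✓
C10: sp2
C11: sp2
C4, C7, C8, C9 → 4 sp3 carbons.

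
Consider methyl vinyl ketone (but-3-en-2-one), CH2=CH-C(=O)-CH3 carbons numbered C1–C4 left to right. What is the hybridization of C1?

C1 (3 σ bonds, plus one π bond) has steric number 3: sp2.

sp2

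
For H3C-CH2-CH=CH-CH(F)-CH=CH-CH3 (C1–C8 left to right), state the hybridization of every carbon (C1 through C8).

C1 sp3, C2 sp3, C3 sp2, C4 sp2, C5 sp3, C6 sp2, C7 sp2, C8 sp3

C1 is sp3: 4 σ bonds, 4 electron-density regions.
C2 (4 σ bonds) has steric number 4: sp3.
C3 carries 3 σ bonds, plus one π bond, giving a steric number of 3, so it is sp2.
C4 carries 3 σ bonds, plus one π bond, giving a steric number of 3, so it is sp2.
C5 (4 σ bonds) has steric number 4: sp3.
C6: 3 σ bonds, plus one π bond — 3 electron domains, sp2.
C7: 3 σ bonds, plus one π bond — 3 electron domains, sp2.
C8 has 4 σ bonds: steric number 4 → sp3.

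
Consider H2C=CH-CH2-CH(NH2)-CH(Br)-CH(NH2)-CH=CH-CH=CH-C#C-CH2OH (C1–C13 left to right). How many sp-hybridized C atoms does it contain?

2

C1: sp2
C2: sp2
C3: sp3
C4: sp3
C5: sp3
C6: sp3
C7: sp2
C8: sp2
C9: sp2
C10: sp2
C11: sp ✓
C12: sp ✓
C13: sp3
C11, C12 → 2 sp carbons.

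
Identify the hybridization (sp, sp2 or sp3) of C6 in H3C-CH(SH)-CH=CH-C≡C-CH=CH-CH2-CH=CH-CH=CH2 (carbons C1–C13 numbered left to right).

C6 has 2 σ bonds, plus two π bonds: steric number 2 → sp.

sp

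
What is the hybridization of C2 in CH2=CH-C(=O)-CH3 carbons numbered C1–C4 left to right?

sp2

C2: 3 σ bonds, plus one π bond — 3 electron domains, sp2.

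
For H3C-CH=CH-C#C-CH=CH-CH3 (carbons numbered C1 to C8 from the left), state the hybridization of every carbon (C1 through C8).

C1 carries 4 σ bonds, giving a steric number of 4, so it is sp3.
C2 is sp2: 3 σ bonds, plus one π bond, 3 electron-density regions.
C3 — 3 σ bonds, plus one π bond. Steric number 3, so sp2.
C4 (2 σ bonds, plus two π bonds) has steric number 2: sp.
C5 — 2 σ bonds, plus two π bonds. Steric number 2, so sp.
C6 is sp2: 3 σ bonds, plus one π bond, 3 electron-density regions.
C7 — 3 σ bonds, plus one π bond. Steric number 3, so sp2.
C8: 4 σ bonds; 4 regions of electron density → sp3.

C1 sp3, C2 sp2, C3 sp2, C4 sp, C5 sp, C6 sp2, C7 sp2, C8 sp3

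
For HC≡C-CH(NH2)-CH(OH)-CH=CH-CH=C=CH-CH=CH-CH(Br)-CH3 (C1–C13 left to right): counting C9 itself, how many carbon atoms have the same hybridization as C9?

C9 is sp2 (one π bond).
C1: sp
C2: sp
C3: sp3
C4: sp3
C5: sp2 ✓
C6: sp2 ✓
C7: sp2 ✓
C8: sp
C9: sp2 ✓
C10: sp2 ✓
C11: sp2 ✓
C12: sp3
C13: sp3
6 carbons are sp2.

6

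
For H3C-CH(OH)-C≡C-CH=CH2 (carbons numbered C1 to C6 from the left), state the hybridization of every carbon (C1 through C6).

C1 is sp3: 4 σ bonds, 4 electron-density regions.
C2: 4 σ bonds — 4 electron domains, sp3.
C3 has 2 σ bonds, plus two π bonds: steric number 2 → sp.
C4 is sp: 2 σ bonds, plus two π bonds, 2 electron-density regions.
C5 is sp2: 3 σ bonds, plus one π bond, 3 electron-density regions.
C6: 3 σ bonds, plus one π bond; 3 regions of electron density → sp2.

C1 sp3, C2 sp3, C3 sp, C4 sp, C5 sp2, C6 sp2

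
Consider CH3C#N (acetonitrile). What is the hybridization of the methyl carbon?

sp³

The methyl carbon: 4 σ bonds — 4 electron domains, sp3.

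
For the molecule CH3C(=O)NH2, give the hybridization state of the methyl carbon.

The methyl carbon — 4 σ bonds. Steric number 4, so sp3.

sp3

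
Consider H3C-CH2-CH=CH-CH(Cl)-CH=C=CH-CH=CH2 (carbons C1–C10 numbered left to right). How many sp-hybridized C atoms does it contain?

C1: sp3
C2: sp3
C3: sp2
C4: sp2
C5: sp3
C6: sp2
C7: sp ✓
C8: sp2
C9: sp2
C10: sp2
C7 → 1 sp carbon.

1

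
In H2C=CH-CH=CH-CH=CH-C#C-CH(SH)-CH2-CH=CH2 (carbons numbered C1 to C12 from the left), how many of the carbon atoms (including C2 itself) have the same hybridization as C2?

8

C2 is sp2 (one π bond).
C1: sp2 ✓
C2: sp2 ✓
C3: sp2 ✓
C4: sp2 ✓
C5: sp2 ✓
C6: sp2 ✓
C7: sp
C8: sp
C9: sp3
C10: sp3
C11: sp2 ✓
C12: sp2 ✓
8 carbons are sp2.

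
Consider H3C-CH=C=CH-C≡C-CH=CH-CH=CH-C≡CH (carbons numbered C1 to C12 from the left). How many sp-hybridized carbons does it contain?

5

C1: sp3
C2: sp2
C3: sp ✓
C4: sp2
C5: sp ✓
C6: sp ✓
C7: sp2
C8: sp2
C9: sp2
C10: sp2
C11: sp ✓
C12: sp ✓
C3, C5, C6, C11, C12 → 5 sp carbons.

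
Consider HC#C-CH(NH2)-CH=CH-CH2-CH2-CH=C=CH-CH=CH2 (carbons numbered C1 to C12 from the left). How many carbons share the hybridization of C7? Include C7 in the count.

3

C7 is sp3 (only σ bonds).
C1: sp
C2: sp
C3: sp3 ✓
C4: sp2
C5: sp2
C6: sp3 ✓
C7: sp3 ✓
C8: sp2
C9: sp
C10: sp2
C11: sp2
C12: sp2
3 carbons are sp3.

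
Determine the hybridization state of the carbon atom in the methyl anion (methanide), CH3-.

sp3

Three σ bonds + one lone pair = steric number 4 → sp3, pyramidal.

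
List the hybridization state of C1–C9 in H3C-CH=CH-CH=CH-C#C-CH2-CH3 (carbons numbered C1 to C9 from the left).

C1 carries 4 σ bonds, giving a steric number of 4, so it is sp3.
C2 (3 σ bonds, plus one π bond) has steric number 3: sp2.
C3 — 3 σ bonds, plus one π bond. Steric number 3, so sp2.
C4 is sp2: 3 σ bonds, plus one π bond, 3 electron-density regions.
C5: 3 σ bonds, plus one π bond — 3 electron domains, sp2.
C6 is sp: 2 σ bonds, plus two π bonds, 2 electron-density regions.
C7 is sp: 2 σ bonds, plus two π bonds, 2 electron-density regions.
C8 is sp3: 4 σ bonds, 4 electron-density regions.
C9: 4 σ bonds; 4 regions of electron density → sp3.

C1 sp3, C2 sp2, C3 sp2, C4 sp2, C5 sp2, C6 sp, C7 sp, C8 sp3, C9 sp3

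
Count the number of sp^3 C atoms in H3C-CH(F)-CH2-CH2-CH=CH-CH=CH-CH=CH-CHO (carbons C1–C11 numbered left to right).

4

C1: sp3 ✓
C2: sp3 ✓
C3: sp3 ✓
C4: sp3 ✓
C5: sp2
C6: sp2
C7: sp2
C8: sp2
C9: sp2
C10: sp2
C11: sp2
C1, C2, C3, C4 → 4 sp3 carbons.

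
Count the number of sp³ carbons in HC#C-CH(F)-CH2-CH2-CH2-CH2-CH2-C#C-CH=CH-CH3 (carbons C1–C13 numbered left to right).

7

C1: sp
C2: sp
C3: sp3 ✓
C4: sp3 ✓
C5: sp3 ✓
C6: sp3 ✓
C7: sp3 ✓
C8: sp3 ✓
C9: sp
C10: sp
C11: sp2
C12: sp2
C13: sp3 ✓
C3, C4, C5, C6, C7, C8, C13 → 7 sp3 carbons.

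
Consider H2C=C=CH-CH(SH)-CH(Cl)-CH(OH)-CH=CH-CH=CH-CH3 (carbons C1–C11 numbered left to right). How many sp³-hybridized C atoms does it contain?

4

C1: sp2
C2: sp
C3: sp2
C4: sp3 ✓
C5: sp3 ✓
C6: sp3 ✓
C7: sp2
C8: sp2
C9: sp2
C10: sp2
C11: sp3 ✓
C4, C5, C6, C11 → 4 sp3 carbons.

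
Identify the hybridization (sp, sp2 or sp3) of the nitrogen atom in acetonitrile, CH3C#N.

N has one σ bond and one lone pair: steric number 2 → sp.

sp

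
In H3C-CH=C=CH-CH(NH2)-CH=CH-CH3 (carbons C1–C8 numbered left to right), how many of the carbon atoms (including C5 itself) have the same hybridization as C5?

3

C5 is sp3 (only σ bonds).
C1: sp3 ✓
C2: sp2
C3: sp
C4: sp2
C5: sp3 ✓
C6: sp2
C7: sp2
C8: sp3 ✓
3 carbons are sp3.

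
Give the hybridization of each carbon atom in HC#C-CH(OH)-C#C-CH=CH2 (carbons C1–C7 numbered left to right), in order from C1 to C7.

C1 carries 2 σ bonds, plus two π bonds, giving a steric number of 2, so it is sp.
C2 carries 2 σ bonds, plus two π bonds, giving a steric number of 2, so it is sp.
C3 has 4 σ bonds: steric number 4 → sp3.
C4 has 2 σ bonds, plus two π bonds: steric number 2 → sp.
C5: 2 σ bonds, plus two π bonds — 2 electron domains, sp.
C6 carries 3 σ bonds, plus one π bond, giving a steric number of 3, so it is sp2.
C7 (3 σ bonds, plus one π bond) has steric number 3: sp2.

C1 sp, C2 sp, C3 sp3, C4 sp, C5 sp, C6 sp2, C7 sp2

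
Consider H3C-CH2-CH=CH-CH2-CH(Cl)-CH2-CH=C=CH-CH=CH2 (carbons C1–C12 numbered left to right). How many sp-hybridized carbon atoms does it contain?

C1: sp3
C2: sp3
C3: sp2
C4: sp2
C5: sp3
C6: sp3
C7: sp3
C8: sp2
C9: sp ✓
C10: sp2
C11: sp2
C12: sp2
C9 → 1 sp carbon.

1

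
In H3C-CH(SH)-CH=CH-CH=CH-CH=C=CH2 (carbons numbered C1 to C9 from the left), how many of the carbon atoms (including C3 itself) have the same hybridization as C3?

C3 is sp2 (one π bond).
C1: sp3
C2: sp3
C3: sp2 ✓
C4: sp2 ✓
C5: sp2 ✓
C6: sp2 ✓
C7: sp2 ✓
C8: sp
C9: sp2 ✓
6 carbons are sp2.

6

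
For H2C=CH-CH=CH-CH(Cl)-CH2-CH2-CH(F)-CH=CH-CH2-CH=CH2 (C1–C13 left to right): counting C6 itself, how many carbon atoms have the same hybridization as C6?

5

C6 is sp3 (only σ bonds).
C1: sp2
C2: sp2
C3: sp2
C4: sp2
C5: sp3 ✓
C6: sp3 ✓
C7: sp3 ✓
C8: sp3 ✓
C9: sp2
C10: sp2
C11: sp3 ✓
C12: sp2
C13: sp2
5 carbons are sp3.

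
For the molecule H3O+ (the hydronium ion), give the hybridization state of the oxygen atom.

Three σ bonds + one lone pair = steric number 4 → sp3.

sp³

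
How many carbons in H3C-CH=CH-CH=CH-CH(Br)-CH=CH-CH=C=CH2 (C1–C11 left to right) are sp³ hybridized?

2

C1: sp3 ✓
C2: sp2
C3: sp2
C4: sp2
C5: sp2
C6: sp3 ✓
C7: sp2
C8: sp2
C9: sp2
C10: sp
C11: sp2
C1, C6 → 2 sp3 carbons.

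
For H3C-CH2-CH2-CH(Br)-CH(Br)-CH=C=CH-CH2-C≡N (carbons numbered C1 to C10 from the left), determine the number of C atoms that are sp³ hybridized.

C1: sp3 ✓
C2: sp3 ✓
C3: sp3 ✓
C4: sp3 ✓
C5: sp3 ✓
C6: sp2
C7: sp
C8: sp2
C9: sp3 ✓
C10: sp
C1, C2, C3, C4, C5, C9 → 6 sp3 carbons.

6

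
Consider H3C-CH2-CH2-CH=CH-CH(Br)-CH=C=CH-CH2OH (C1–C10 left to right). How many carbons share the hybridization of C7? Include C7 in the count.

4

C7 is sp2 (one π bond).
C1: sp3
C2: sp3
C3: sp3
C4: sp2 ✓
C5: sp2 ✓
C6: sp3
C7: sp2 ✓
C8: sp
C9: sp2 ✓
C10: sp3
4 carbons are sp2.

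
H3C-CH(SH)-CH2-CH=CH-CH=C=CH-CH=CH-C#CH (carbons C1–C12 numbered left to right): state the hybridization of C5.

C5 (3 σ bonds, plus one π bond) has steric number 3: sp2.

sp^2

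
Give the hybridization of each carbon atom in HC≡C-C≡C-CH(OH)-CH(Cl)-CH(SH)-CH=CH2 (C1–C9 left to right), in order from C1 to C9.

C1 sp, C2 sp, C3 sp, C4 sp, C5 sp3, C6 sp3, C7 sp3, C8 sp2, C9 sp2

C1 — 2 σ bonds, plus two π bonds. Steric number 2, so sp.
C2: 2 σ bonds, plus two π bonds — 2 electron domains, sp.
C3 is sp: 2 σ bonds, plus two π bonds, 2 electron-density regions.
C4 has 2 σ bonds, plus two π bonds: steric number 2 → sp.
C5 has 4 σ bonds: steric number 4 → sp3.
C6 has 4 σ bonds: steric number 4 → sp3.
C7: 4 σ bonds; 4 regions of electron density → sp3.
C8: 3 σ bonds, plus one π bond; 3 regions of electron density → sp2.
C9 (3 σ bonds, plus one π bond) has steric number 3: sp2.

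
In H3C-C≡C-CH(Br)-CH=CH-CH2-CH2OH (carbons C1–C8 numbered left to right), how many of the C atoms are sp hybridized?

C1: sp3
C2: sp ✓
C3: sp ✓
C4: sp3
C5: sp2
C6: sp2
C7: sp3
C8: sp3
C2, C3 → 2 sp carbons.

2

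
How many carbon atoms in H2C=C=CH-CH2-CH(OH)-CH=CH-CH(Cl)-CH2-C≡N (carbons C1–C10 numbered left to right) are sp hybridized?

C1: sp2
C2: sp ✓
C3: sp2
C4: sp3
C5: sp3
C6: sp2
C7: sp2
C8: sp3
C9: sp3
C10: sp ✓
C2, C10 → 2 sp carbons.

2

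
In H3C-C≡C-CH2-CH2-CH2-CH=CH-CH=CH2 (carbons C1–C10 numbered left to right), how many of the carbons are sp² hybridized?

4

C1: sp3
C2: sp
C3: sp
C4: sp3
C5: sp3
C6: sp3
C7: sp2 ✓
C8: sp2 ✓
C9: sp2 ✓
C10: sp2 ✓
C7, C8, C9, C10 → 4 sp2 carbons.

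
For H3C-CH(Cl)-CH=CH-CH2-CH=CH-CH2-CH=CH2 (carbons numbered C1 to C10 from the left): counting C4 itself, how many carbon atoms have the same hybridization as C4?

C4 is sp2 (one π bond).
C1: sp3
C2: sp3
C3: sp2 ✓
C4: sp2 ✓
C5: sp3
C6: sp2 ✓
C7: sp2 ✓
C8: sp3
C9: sp2 ✓
C10: sp2 ✓
6 carbons are sp2.

6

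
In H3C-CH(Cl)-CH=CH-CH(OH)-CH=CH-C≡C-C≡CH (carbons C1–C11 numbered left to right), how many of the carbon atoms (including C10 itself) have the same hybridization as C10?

C10 is sp (two π bonds).
C1: sp3
C2: sp3
C3: sp2
C4: sp2
C5: sp3
C6: sp2
C7: sp2
C8: sp ✓
C9: sp ✓
C10: sp ✓
C11: sp ✓
4 carbons are sp.

4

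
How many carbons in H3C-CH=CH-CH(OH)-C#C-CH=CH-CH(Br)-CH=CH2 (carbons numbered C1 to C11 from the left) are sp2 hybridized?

6

C1: sp3
C2: sp2 ✓
C3: sp2 ✓
C4: sp3
C5: sp
C6: sp
C7: sp2 ✓
C8: sp2 ✓
C9: sp3
C10: sp2 ✓
C11: sp2 ✓
C2, C3, C7, C8, C10, C11 → 6 sp2 carbons.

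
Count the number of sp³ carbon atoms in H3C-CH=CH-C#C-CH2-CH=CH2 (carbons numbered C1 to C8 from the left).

C1: sp3 ✓
C2: sp2
C3: sp2
C4: sp
C5: sp
C6: sp3 ✓
C7: sp2
C8: sp2
C1, C6 → 2 sp3 carbons.

2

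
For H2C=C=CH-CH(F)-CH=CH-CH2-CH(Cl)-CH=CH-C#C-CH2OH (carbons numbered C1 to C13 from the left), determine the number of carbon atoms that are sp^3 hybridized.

4

C1: sp2
C2: sp
C3: sp2
C4: sp3 ✓
C5: sp2
C6: sp2
C7: sp3 ✓
C8: sp3 ✓
C9: sp2
C10: sp2
C11: sp
C12: sp
C13: sp3 ✓
C4, C7, C8, C13 → 4 sp3 carbons.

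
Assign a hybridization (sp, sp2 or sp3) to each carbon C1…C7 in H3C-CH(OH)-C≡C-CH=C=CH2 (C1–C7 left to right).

C1 is sp3: 4 σ bonds, 4 electron-density regions.
C2: 4 σ bonds; 4 regions of electron density → sp3.
C3: 2 σ bonds, plus two π bonds; 2 regions of electron density → sp.
C4 carries 2 σ bonds, plus two π bonds, giving a steric number of 2, so it is sp.
C5 has 3 σ bonds, plus one π bond: steric number 3 → sp2.
C6: 2 σ bonds, plus two π bonds — 2 electron domains, sp.
C7 (3 σ bonds, plus one π bond) has steric number 3: sp2.

C1 sp3, C2 sp3, C3 sp, C4 sp, C5 sp2, C6 sp, C7 sp2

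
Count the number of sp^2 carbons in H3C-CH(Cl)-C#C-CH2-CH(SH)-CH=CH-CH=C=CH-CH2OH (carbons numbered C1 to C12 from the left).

C1: sp3
C2: sp3
C3: sp
C4: sp
C5: sp3
C6: sp3
C7: sp2 ✓
C8: sp2 ✓
C9: sp2 ✓
C10: sp
C11: sp2 ✓
C12: sp3
C7, C8, C9, C11 → 4 sp2 carbons.

4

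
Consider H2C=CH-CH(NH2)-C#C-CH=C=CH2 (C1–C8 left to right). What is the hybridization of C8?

sp^2

C8: 3 σ bonds, plus one π bond; 3 regions of electron density → sp2.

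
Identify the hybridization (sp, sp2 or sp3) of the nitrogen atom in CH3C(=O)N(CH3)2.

sp2

Amide resonance: N lone pair conjugated with C=O → sp2.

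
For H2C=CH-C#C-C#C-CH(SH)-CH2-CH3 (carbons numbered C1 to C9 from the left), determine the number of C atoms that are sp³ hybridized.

3

C1: sp2
C2: sp2
C3: sp
C4: sp
C5: sp
C6: sp
C7: sp3 ✓
C8: sp3 ✓
C9: sp3 ✓
C7, C8, C9 → 3 sp3 carbons.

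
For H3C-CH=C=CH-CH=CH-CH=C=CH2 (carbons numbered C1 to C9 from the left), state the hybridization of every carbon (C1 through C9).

C1 sp3, C2 sp2, C3 sp, C4 sp2, C5 sp2, C6 sp2, C7 sp2, C8 sp, C9 sp2

C1: 4 σ bonds — 4 electron domains, sp3.
C2 (3 σ bonds, plus one π bond) has steric number 3: sp2.
C3 has 2 σ bonds, plus two π bonds: steric number 2 → sp.
C4 — 3 σ bonds, plus one π bond. Steric number 3, so sp2.
C5 — 3 σ bonds, plus one π bond. Steric number 3, so sp2.
C6 has 3 σ bonds, plus one π bond: steric number 3 → sp2.
C7 is sp2: 3 σ bonds, plus one π bond, 3 electron-density regions.
C8 has 2 σ bonds, plus two π bonds: steric number 2 → sp.
C9: 3 σ bonds, plus one π bond; 3 regions of electron density → sp2.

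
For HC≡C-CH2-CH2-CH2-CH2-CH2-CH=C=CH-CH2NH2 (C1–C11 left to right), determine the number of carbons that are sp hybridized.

C1: sp ✓
C2: sp ✓
C3: sp3
C4: sp3
C5: sp3
C6: sp3
C7: sp3
C8: sp2
C9: sp ✓
C10: sp2
C11: sp3
C1, C2, C9 → 3 sp carbons.

3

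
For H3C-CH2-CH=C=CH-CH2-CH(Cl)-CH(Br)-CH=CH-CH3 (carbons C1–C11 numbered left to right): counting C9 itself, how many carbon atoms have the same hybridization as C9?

4

C9 is sp2 (one π bond).
C1: sp3
C2: sp3
C3: sp2 ✓
C4: sp
C5: sp2 ✓
C6: sp3
C7: sp3
C8: sp3
C9: sp2 ✓
C10: sp2 ✓
C11: sp3
4 carbons are sp2.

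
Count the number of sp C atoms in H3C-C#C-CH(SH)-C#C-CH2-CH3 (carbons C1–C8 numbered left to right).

4

C1: sp3
C2: sp ✓
C3: sp ✓
C4: sp3
C5: sp ✓
C6: sp ✓
C7: sp3
C8: sp3
C2, C3, C5, C6 → 4 sp carbons.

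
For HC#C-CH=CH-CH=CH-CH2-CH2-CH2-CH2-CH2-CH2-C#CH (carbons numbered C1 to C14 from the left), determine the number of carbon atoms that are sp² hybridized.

C1: sp
C2: sp
C3: sp2 ✓
C4: sp2 ✓
C5: sp2 ✓
C6: sp2 ✓
C7: sp3
C8: sp3
C9: sp3
C10: sp3
C11: sp3
C12: sp3
C13: sp
C14: sp
C3, C4, C5, C6 → 4 sp2 carbons.

4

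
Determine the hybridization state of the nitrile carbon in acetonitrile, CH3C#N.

The nitrile carbon has 2 σ bonds, plus two π bonds: steric number 2 → sp.

sp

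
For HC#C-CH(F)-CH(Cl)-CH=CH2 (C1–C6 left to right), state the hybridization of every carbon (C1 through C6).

C1 (2 σ bonds, plus two π bonds) has steric number 2: sp.
C2 — 2 σ bonds, plus two π bonds. Steric number 2, so sp.
C3 — 4 σ bonds. Steric number 4, so sp3.
C4 has 4 σ bonds: steric number 4 → sp3.
C5: 3 σ bonds, plus one π bond — 3 electron domains, sp2.
C6 is sp2: 3 σ bonds, plus one π bond, 3 electron-density regions.

C1 sp, C2 sp, C3 sp3, C4 sp3, C5 sp2, C6 sp2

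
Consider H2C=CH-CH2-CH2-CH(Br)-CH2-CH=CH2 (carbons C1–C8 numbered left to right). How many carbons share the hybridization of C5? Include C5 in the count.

C5 is sp3 (only σ bonds).
C1: sp2
C2: sp2
C3: sp3 ✓
C4: sp3 ✓
C5: sp3 ✓
C6: sp3 ✓
C7: sp2
C8: sp2
4 carbons are sp3.

4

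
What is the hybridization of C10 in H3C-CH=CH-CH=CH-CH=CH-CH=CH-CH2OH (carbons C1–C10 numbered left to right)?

C10 — 4 σ bonds. Steric number 4, so sp3.

sp^3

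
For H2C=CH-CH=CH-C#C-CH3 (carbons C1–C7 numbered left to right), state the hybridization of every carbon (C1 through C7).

C1 sp2, C2 sp2, C3 sp2, C4 sp2, C5 sp, C6 sp, C7 sp3

C1 (3 σ bonds, plus one π bond) has steric number 3: sp2.
C2: 3 σ bonds, plus one π bond; 3 regions of electron density → sp2.
C3 has 3 σ bonds, plus one π bond: steric number 3 → sp2.
C4 has 3 σ bonds, plus one π bond: steric number 3 → sp2.
C5 (2 σ bonds, plus two π bonds) has steric number 2: sp.
C6: 2 σ bonds, plus two π bonds; 2 regions of electron density → sp.
C7 (4 σ bonds) has steric number 4: sp3.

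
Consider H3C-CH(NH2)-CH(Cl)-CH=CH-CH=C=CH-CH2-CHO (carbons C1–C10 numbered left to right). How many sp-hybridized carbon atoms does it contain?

1

C1: sp3
C2: sp3
C3: sp3
C4: sp2
C5: sp2
C6: sp2
C7: sp ✓
C8: sp2
C9: sp3
C10: sp2
C7 → 1 sp carbon.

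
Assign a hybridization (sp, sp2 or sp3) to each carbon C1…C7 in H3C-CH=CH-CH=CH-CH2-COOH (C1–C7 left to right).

C1 sp3, C2 sp2, C3 sp2, C4 sp2, C5 sp2, C6 sp3, C7 sp2

C1 — 4 σ bonds. Steric number 4, so sp3.
C2: 3 σ bonds, plus one π bond; 3 regions of electron density → sp2.
C3: 3 σ bonds, plus one π bond; 3 regions of electron density → sp2.
C4 (3 σ bonds, plus one π bond) has steric number 3: sp2.
C5 carries 3 σ bonds, plus one π bond, giving a steric number of 3, so it is sp2.
C6 (4 σ bonds) has steric number 4: sp3.
C7 — 3 σ bonds, plus one π bond. Steric number 3, so sp2.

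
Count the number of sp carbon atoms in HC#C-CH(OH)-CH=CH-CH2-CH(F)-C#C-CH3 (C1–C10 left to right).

C1: sp ✓
C2: sp ✓
C3: sp3
C4: sp2
C5: sp2
C6: sp3
C7: sp3
C8: sp ✓
C9: sp ✓
C10: sp3
C1, C2, C8, C9 → 4 sp carbons.

4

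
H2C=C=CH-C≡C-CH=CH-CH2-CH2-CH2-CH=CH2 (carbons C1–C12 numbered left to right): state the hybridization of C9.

C9 carries 4 σ bonds, giving a steric number of 4, so it is sp3.

sp^3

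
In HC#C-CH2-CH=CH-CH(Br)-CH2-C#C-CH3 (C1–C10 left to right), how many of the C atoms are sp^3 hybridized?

4

C1: sp
C2: sp
C3: sp3 ✓
C4: sp2
C5: sp2
C6: sp3 ✓
C7: sp3 ✓
C8: sp
C9: sp
C10: sp3 ✓
C3, C6, C7, C10 → 4 sp3 carbons.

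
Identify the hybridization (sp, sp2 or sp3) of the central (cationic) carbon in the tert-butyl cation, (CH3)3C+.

Three σ bonds and an empty p orbital; no lone pair → steric number 3 → sp2 and planar.

sp²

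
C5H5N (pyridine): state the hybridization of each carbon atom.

Each carbon atom carries 3 σ bonds, plus one π bond, giving a steric number of 3, so it is sp2.

sp²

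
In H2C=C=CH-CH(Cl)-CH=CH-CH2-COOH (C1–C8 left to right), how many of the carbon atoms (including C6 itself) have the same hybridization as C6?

C6 is sp2 (one π bond).
C1: sp2 ✓
C2: sp
C3: sp2 ✓
C4: sp3
C5: sp2 ✓
C6: sp2 ✓
C7: sp3
C8: sp2 ✓
5 carbons are sp2.

5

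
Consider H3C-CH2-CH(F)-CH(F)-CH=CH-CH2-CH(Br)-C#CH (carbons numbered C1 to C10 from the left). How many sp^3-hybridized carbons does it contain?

C1: sp3 ✓
C2: sp3 ✓
C3: sp3 ✓
C4: sp3 ✓
C5: sp2
C6: sp2
C7: sp3 ✓
C8: sp3 ✓
C9: sp
C10: sp
C1, C2, C3, C4, C7, C8 → 6 sp3 carbons.

6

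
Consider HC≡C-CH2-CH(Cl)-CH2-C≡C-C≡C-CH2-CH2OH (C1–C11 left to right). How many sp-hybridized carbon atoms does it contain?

6

C1: sp ✓
C2: sp ✓
C3: sp3
C4: sp3
C5: sp3
C6: sp ✓
C7: sp ✓
C8: sp ✓
C9: sp ✓
C10: sp3
C11: sp3
C1, C2, C6, C7, C8, C9 → 6 sp carbons.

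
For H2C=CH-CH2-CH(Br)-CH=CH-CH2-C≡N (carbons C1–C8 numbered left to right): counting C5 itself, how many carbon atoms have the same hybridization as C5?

C5 is sp2 (one π bond).
C1: sp2 ✓
C2: sp2 ✓
C3: sp3
C4: sp3
C5: sp2 ✓
C6: sp2 ✓
C7: sp3
C8: sp
4 carbons are sp2.

4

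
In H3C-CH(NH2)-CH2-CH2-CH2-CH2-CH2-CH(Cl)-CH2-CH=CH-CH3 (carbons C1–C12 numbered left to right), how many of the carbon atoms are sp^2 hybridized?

C1: sp3
C2: sp3
C3: sp3
C4: sp3
C5: sp3
C6: sp3
C7: sp3
C8: sp3
C9: sp3
C10: sp2 ✓
C11: sp2 ✓
C12: sp3
C10, C11 → 2 sp2 carbons.

2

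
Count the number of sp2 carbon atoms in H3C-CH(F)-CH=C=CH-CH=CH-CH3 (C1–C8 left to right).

4

C1: sp3
C2: sp3
C3: sp2 ✓
C4: sp
C5: sp2 ✓
C6: sp2 ✓
C7: sp2 ✓
C8: sp3
C3, C5, C6, C7 → 4 sp2 carbons.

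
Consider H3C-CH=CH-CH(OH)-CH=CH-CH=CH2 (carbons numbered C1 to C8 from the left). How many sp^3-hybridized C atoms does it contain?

2

C1: sp3 ✓
C2: sp2
C3: sp2
C4: sp3 ✓
C5: sp2
C6: sp2
C7: sp2
C8: sp2
C1, C4 → 2 sp3 carbons.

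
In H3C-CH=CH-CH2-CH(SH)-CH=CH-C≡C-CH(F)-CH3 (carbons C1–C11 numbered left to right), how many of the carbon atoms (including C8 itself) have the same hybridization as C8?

C8 is sp (two π bonds).
C1: sp3
C2: sp2
C3: sp2
C4: sp3
C5: sp3
C6: sp2
C7: sp2
C8: sp ✓
C9: sp ✓
C10: sp3
C11: sp3
2 carbons are sp.

2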